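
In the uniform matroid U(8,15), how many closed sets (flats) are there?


Flats of U(8,15): every subset of size < 8 is a flat, plus E itself.
Count = C(15,0) + C(15,1) + C(15,2) + C(15,3) + C(15,4) + C(15,5) + C(15,6) + C(15,7) + 1
     = 1 + 15 + 105 + 455 + 1365 + 3003 + 5005 + 6435 + 1
     = 16385.

16385


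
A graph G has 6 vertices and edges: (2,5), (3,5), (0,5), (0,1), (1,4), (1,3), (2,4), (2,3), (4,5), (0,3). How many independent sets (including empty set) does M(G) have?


An independent set in a graphic matroid is an acyclic edge subset.
G has 6 vertices and 10 edges.
Enumerate all 2^10 = 1024 subsets, checking for acyclicity.
Total independent sets = 478.

478


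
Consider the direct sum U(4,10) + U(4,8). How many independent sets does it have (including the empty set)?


For a direct sum, |I(M1+M2)| = |I(M1)| * |I(M2)|.
|I(U(4,10))| = sum C(10,k) for k=0..4 = 386.
|I(U(4,8))| = sum C(8,k) for k=0..4 = 163.
Total = 386 * 163 = 62918.

62918


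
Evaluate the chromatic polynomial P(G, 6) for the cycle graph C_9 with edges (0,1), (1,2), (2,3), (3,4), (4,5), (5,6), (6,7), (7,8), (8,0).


P(C_9, k) = (k-1)^9 + (-1)^9*(k-1).
P(6) = (5)^9 - 5
= 1953125 - 5 = 1953120.

1953120


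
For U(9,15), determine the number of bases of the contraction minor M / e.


Contracting e from U(9,15) gives U(8,14).
Bases of U(8,14) = C(14,8) = 3003.

3003


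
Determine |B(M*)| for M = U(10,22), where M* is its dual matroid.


The dual of U(r,n) is U(n-r, n) = U(12,22).
Bases of U(12,22) are all (12)-element subsets.
|B(M*)| = C(22,12) = 22! / (12! * 10!) = 646646.

646646


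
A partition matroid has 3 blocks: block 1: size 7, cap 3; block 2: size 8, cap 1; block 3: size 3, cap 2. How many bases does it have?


A basis picks exactly ci elements from block i.
Number of bases = product of C(|Si|, ci).
= C(7,3) * C(8,1) * C(3,2)
= 35 * 8 * 3
= 840.

840


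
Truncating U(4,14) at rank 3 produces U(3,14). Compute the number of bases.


Truncating U(4,14) to rank 3 gives U(3,14).
Bases of U(3,14) are all 3-element subsets of 14 elements.
Number of bases = (14 choose 3) = 364.

364


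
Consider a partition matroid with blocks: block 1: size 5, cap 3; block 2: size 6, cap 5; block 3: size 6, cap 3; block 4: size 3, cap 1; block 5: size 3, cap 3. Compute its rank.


Rank of a partition matroid = sum of min(|Si|, ci) for each block.
= min(5,3) + min(6,5) + min(6,3) + min(3,1) + min(3,3)
= 3 + 5 + 3 + 1 + 3
= 15.

15


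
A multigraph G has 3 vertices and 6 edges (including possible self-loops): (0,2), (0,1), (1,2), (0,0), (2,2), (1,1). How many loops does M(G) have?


In a graphic matroid, a loop is a self-loop edge (u,u) with rank 0.
Examining all 6 edges for self-loops...
Self-loops found: (0,0), (2,2), (1,1)
Number of loops = 3.

3


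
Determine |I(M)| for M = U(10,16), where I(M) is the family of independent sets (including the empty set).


Independent sets of U(10,16) are all subsets of size <= 10.
Count = C(16,0) + C(16,1) + C(16,2) + C(16,3) + C(16,4) + C(16,5) + C(16,6) + C(16,7) + C(16,8) + C(16,9) + C(16,10)
     = 1 + 16 + 120 + 560 + 1820 + 4368 + 8008 + 11440 + 12870 + 11440 + 8008
     = 58651.

58651


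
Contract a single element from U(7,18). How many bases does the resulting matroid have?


Contracting e from U(7,18) gives U(6,17).
Bases of U(6,17) = C(17,6) = 12376.

12376


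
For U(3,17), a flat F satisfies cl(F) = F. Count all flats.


Flats of U(3,17): every subset of size < 3 is a flat, plus E itself.
Count = (17 choose 0) + (17 choose 1) + (17 choose 2) + 1
     = 1 + 17 + 136 + 1
     = 155.

155


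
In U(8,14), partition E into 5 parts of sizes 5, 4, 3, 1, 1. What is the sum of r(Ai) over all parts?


r(Ai) = min(|Ai|, 8) for each part.
Sum = min(5,8) + min(4,8) + min(3,8) + min(1,8) + min(1,8)
    = 5 + 4 + 3 + 1 + 1
    = 14.

14


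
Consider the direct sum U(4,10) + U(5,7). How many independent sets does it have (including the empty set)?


For a direct sum, |I(M1+M2)| = |I(M1)| * |I(M2)|.
|I(U(4,10))| = sum C(10,k) for k=0..4 = 386.
|I(U(5,7))| = sum C(7,k) for k=0..5 = 120.
Total = 386 * 120 = 46320.

46320


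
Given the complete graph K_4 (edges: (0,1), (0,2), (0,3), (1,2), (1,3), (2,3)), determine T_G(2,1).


T(K_4; x,y) = x^3 + 3x^2 + 4xy + 2x + y^3 + 3y^2 + 2y.
Substituting x=2, y=1:
= 8 + 12 + 8 + 4 + 1 + 3 + 2
= 38.

38


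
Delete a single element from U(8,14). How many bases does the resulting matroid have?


Deleting e from U(8,14) gives U(8,13) since n > r.
Bases of U(8,13) = C(13,8) = 13! / (8! * 5!) = 1287.

1287


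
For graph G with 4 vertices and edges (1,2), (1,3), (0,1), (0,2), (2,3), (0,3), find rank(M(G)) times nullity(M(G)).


r(M) = |V| - c = 4 - 1 = 3.
nullity = |E| - r(M) = 6 - 3 = 3.
Product = 3 * 3 = 9.

9


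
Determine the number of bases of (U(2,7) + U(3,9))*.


(M1+M2)* = M1* + M2*.
M1* = U(5,7), bases: C(7,5) = 21.
M2* = U(6,9), bases: C(9,6) = 84.
|B(M*)| = 21 * 84 = 1764.

1764


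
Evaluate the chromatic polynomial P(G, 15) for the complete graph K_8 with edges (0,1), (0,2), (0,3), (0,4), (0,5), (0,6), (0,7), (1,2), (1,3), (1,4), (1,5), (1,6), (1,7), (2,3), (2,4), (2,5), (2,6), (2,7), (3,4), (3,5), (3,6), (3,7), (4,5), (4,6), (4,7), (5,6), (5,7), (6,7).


P(K_8, k) = k(k-1)(k-2)...(k-7).
P(15) = (15) * (14) * (13) * (12) * (11) * (10) * (9) * (8) = 259459200.

259459200


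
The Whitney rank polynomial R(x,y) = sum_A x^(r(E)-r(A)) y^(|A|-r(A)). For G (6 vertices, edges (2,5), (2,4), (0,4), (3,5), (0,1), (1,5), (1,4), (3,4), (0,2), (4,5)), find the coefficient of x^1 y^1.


R(x,y) = sum over A in 2^E of x^(r(E)-r(A)) * y^(|A|-r(A)).
G has 6 vertices, 10 edges. r(E) = 5.
Enumerate all 2^10 = 1024 subsets.
Count subsets with r(E)-r(A)=1 and |A|-r(A)=1: 135.

135


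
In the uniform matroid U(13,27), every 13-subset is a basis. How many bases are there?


Bases of U(13,27) are all 13-element subsets of the 27-element ground set.
Number of bases = C(27,13).
C(27,13) = 20058300.

20058300


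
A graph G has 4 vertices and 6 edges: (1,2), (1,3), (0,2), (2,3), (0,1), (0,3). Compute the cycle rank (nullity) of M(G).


Cycle rank (nullity) = |E| - r(M) = |E| - (|V| - c).
|E| = 6, |V| = 4, c = 1.
Nullity = 6 - (4 - 1) = 6 - 3 = 3.

3


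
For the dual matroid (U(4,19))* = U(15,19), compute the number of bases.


The dual of U(r,n) is U(n-r, n) = U(15,19).
Bases of U(15,19) are all (15)-element subsets.
|B(M*)| = (19 choose 15) = 3876.

3876


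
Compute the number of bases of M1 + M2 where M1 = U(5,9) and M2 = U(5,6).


Bases of a direct sum M1 + M2: |B| = |B(M1)| * |B(M2)|.
|B(U(5,9))| = C(9,5) = 126.
|B(U(5,6))| = C(6,5) = 6.
Total bases = 126 * 6 = 756.

756


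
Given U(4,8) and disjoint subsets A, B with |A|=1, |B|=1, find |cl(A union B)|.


|A union B| = 1 + 1 = 2 (disjoint).
In U(4,8), cl(S) = S if |S| < 4, else cl(S) = E.
Since 2 < 4, cl(A union B) = A union B.
|cl(A union B)| = 2.

2


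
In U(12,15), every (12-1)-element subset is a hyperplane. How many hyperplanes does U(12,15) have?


Hyperplanes of U(12,15) are flats of rank 11.
In a uniform matroid, these are exactly the (11)-element subsets.
Count = C(15,11) = 15! / (11! * 4!) = 1365.

1365


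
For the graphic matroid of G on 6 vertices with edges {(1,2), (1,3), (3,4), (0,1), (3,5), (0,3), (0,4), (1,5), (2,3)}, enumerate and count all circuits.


A circuit in a graphic matroid = edge set of a simple cycle.
G has 6 vertices and 9 edges.
Enumerating all minimal edge subsets forming cycles...
Total circuits found: 10.

10


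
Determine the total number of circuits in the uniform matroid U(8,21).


In U(8,21), circuits are the (9)-element subsets.
Any set of 9 elements is dependent, and removing any one element gives
an independent set of size 8, so it is a minimal dependent set.
Number of circuits = (21 choose 9) = 293930.

293930


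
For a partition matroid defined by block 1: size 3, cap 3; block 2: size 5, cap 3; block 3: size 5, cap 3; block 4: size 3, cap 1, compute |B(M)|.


A basis picks exactly ci elements from block i.
Number of bases = product of C(|Si|, ci).
= C(3,3) * C(5,3) * C(5,3) * C(3,1)
= 1 * 10 * 10 * 3
= 300.

300


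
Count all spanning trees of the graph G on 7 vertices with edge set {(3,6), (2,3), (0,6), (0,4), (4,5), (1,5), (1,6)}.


By Kirchhoff's matrix tree theorem, the number of spanning trees equals
the determinant of any cofactor of the Laplacian matrix L.
G has 7 vertices and 7 edges.
Computing the (6 x 6) cofactor determinant gives 5.

5


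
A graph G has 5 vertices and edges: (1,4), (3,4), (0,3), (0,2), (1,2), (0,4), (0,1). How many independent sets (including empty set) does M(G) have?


An independent set in a graphic matroid is an acyclic edge subset.
G has 5 vertices and 7 edges.
Enumerate all 2^7 = 128 subsets, checking for acyclicity.
Total independent sets = 82.

82


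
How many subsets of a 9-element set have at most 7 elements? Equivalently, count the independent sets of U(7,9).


Independent sets of U(7,9) are all subsets of size <= 7.
Count = C(9,0) + C(9,1) + C(9,2) + C(9,3) + C(9,4) + C(9,5) + C(9,6) + C(9,7)
     = 1 + 9 + 36 + 84 + 126 + 126 + 84 + 36
     = 502.

502


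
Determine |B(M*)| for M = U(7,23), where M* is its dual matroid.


The dual of U(r,n) is U(n-r, n) = U(16,23).
Bases of U(16,23) are all (16)-element subsets.
|B(M*)| = (23 choose 16) = 245157.

245157


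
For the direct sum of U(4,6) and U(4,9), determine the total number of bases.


Bases of a direct sum M1 + M2: |B| = |B(M1)| * |B(M2)|.
|B(U(4,6))| = C(6,4) = 15.
|B(U(4,9))| = C(9,4) = 126.
Total bases = 15 * 126 = 1890.

1890


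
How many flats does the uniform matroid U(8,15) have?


Flats of U(8,15): every subset of size < 8 is a flat, plus E itself.
Count = C(15,0) + C(15,1) + C(15,2) + C(15,3) + C(15,4) + C(15,5) + C(15,6) + C(15,7) + 1
     = 1 + 15 + 105 + 455 + 1365 + 3003 + 5005 + 6435 + 1
     = 16385.

16385


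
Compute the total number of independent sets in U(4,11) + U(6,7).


For a direct sum, |I(M1+M2)| = |I(M1)| * |I(M2)|.
|I(U(4,11))| = sum C(11,k) for k=0..4 = 562.
|I(U(6,7))| = sum C(7,k) for k=0..6 = 127.
Total = 562 * 127 = 71374.

71374


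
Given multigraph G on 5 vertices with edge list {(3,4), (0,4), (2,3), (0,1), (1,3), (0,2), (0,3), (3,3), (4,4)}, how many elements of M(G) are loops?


In a graphic matroid, a loop is a self-loop edge (u,u) with rank 0.
Examining all 9 edges for self-loops...
Self-loops found: (3,3), (4,4)
Number of loops = 2.

2


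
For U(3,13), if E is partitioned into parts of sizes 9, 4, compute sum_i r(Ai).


r(Ai) = min(|Ai|, 3) for each part.
Sum = min(9,3) + min(4,3)
    = 3 + 3
    = 6.

6


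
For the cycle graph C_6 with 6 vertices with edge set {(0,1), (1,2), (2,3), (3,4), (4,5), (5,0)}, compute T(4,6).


T(C_6; x,y) = x + x^2 + ... + x^(5) + y.
T(4,6) = 4^1 + 4^2 + 4^3 + 4^4 + 4^5 + 6
= 4 + 16 + 64 + 256 + 1024 + 6
= 1370.

1370


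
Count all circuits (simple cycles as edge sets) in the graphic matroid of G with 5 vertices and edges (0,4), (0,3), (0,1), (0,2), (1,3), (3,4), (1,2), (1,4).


A circuit in a graphic matroid = edge set of a simple cycle.
G has 5 vertices and 8 edges.
Enumerating all minimal edge subsets forming cycles...
Total circuits found: 12.

12


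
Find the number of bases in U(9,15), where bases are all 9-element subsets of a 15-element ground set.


Bases of U(9,15) are all 9-element subsets of the 15-element ground set.
Number of bases = C(15,9).
C(15,9) = 5005.

5005


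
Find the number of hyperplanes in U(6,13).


Hyperplanes of U(6,13) are flats of rank 5.
In a uniform matroid, these are exactly the (5)-element subsets.
Count = (13 choose 5) = 1287.

1287


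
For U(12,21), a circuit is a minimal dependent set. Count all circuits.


In U(12,21), circuits are the (13)-element subsets.
Any set of 13 elements is dependent, and removing any one element gives
an independent set of size 12, so it is a minimal dependent set.
Number of circuits = (21 choose 13) = 203490.

203490


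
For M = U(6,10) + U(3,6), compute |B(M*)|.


(M1+M2)* = M1* + M2*.
M1* = U(4,10), bases: C(10,4) = 210.
M2* = U(3,6), bases: C(6,3) = 20.
|B(M*)| = 210 * 20 = 4200.

4200


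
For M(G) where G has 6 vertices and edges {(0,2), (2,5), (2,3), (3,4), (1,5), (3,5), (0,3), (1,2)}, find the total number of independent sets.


An independent set in a graphic matroid is an acyclic edge subset.
G has 6 vertices and 8 edges.
Enumerate all 2^8 = 256 subsets, checking for acyclicity.
Total independent sets = 164.

164


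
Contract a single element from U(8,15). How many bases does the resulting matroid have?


Contracting e from U(8,15) gives U(7,14).
Bases of U(7,14) = C(14,7) = 14! / (7! * 7!) = 3432.

3432


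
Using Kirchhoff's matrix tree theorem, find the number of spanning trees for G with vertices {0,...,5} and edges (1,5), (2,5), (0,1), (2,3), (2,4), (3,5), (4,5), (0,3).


By Kirchhoff's matrix tree theorem, the number of spanning trees equals
the determinant of any cofactor of the Laplacian matrix L.
G has 6 vertices and 8 edges.
Computing the (5 x 5) cofactor determinant gives 29.

29


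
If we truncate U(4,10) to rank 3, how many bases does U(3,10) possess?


Truncating U(4,10) to rank 3 gives U(3,10).
Bases of U(3,10) are all 3-element subsets of 10 elements.
Number of bases = C(10,3) = 10! / (3! * 7!) = 120.

120


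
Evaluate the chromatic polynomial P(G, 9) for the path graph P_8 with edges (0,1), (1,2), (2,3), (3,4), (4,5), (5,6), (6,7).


P(P_8, k) = k * (k-1)^(7).
P(9) = 9 * 8^7 = 9 * 2097152 = 18874368.

18874368


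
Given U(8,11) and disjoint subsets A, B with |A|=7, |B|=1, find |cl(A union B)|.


|A union B| = 7 + 1 = 8 (disjoint).
In U(8,11), cl(S) = S if |S| < 8, else cl(S) = E.
Since 8 >= 8, cl(A union B) = E.
|cl(A union B)| = 11.

11


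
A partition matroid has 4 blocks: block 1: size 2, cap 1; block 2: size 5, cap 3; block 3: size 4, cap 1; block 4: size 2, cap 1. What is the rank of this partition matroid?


Rank of a partition matroid = sum of min(|Si|, ci) for each block.
= min(2,1) + min(5,3) + min(4,1) + min(2,1)
= 1 + 3 + 1 + 1
= 6.

6


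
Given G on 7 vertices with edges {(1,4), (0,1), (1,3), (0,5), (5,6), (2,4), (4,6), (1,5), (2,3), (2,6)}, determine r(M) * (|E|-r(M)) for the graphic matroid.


r(M) = |V| - c = 7 - 1 = 6.
nullity = |E| - r(M) = 10 - 6 = 4.
Product = 6 * 4 = 24.

24


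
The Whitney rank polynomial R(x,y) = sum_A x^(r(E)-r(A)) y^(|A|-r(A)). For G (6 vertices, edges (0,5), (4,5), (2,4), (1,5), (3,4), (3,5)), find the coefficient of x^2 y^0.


R(x,y) = sum over A in 2^E of x^(r(E)-r(A)) * y^(|A|-r(A)).
G has 6 vertices, 6 edges. r(E) = 5.
Enumerate all 2^6 = 64 subsets.
Count subsets with r(E)-r(A)=2 and |A|-r(A)=0: 19.

19


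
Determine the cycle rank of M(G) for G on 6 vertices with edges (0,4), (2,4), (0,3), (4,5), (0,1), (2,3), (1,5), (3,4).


Cycle rank (nullity) = |E| - r(M) = |E| - (|V| - c).
|E| = 8, |V| = 6, c = 1.
Nullity = 8 - (6 - 1) = 8 - 5 = 3.

3


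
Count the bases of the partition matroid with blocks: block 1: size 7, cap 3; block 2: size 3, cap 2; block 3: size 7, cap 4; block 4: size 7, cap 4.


A basis picks exactly ci elements from block i.
Number of bases = product of C(|Si|, ci).
= C(7,3) * C(3,2) * C(7,4) * C(7,4)
= 35 * 3 * 35 * 35
= 128625.

128625


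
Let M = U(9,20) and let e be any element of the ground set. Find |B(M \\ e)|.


Deleting e from U(9,20) gives U(9,19) since n > r.
Bases of U(9,19) = C(19,9) = 19! / (9! * 10!) = 92378.

92378


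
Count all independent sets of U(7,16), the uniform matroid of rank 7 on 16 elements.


Independent sets of U(7,16) are all subsets of size <= 7.
Count = (16 choose 0) + (16 choose 1) + (16 choose 2) + (16 choose 3) + (16 choose 4) + (16 choose 5) + (16 choose 6) + (16 choose 7)
     = 1 + 16 + 120 + 560 + 1820 + 4368 + 8008 + 11440
     = 26333.

26333


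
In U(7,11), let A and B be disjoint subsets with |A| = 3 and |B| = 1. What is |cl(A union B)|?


|A union B| = 3 + 1 = 4 (disjoint).
In U(7,11), cl(S) = S if |S| < 7, else cl(S) = E.
Since 4 < 7, cl(A union B) = A union B.
|cl(A union B)| = 4.

4


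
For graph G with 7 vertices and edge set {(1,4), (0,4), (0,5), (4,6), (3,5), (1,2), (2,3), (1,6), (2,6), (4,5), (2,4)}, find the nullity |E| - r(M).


Cycle rank (nullity) = |E| - r(M) = |E| - (|V| - c).
|E| = 11, |V| = 7, c = 1.
Nullity = 11 - (7 - 1) = 11 - 6 = 5.

5


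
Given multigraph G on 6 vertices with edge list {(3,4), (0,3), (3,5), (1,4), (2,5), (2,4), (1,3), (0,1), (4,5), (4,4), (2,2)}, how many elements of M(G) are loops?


In a graphic matroid, a loop is a self-loop edge (u,u) with rank 0.
Examining all 11 edges for self-loops...
Self-loops found: (4,4), (2,2)
Number of loops = 2.

2


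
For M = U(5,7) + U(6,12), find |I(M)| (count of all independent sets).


For a direct sum, |I(M1+M2)| = |I(M1)| * |I(M2)|.
|I(U(5,7))| = sum C(7,k) for k=0..5 = 120.
|I(U(6,12))| = sum C(12,k) for k=0..6 = 2510.
Total = 120 * 2510 = 301200.

301200


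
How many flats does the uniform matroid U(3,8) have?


Flats of U(3,8): every subset of size < 3 is a flat, plus E itself.
Count = (8 choose 0) + (8 choose 1) + (8 choose 2) + 1
     = 1 + 8 + 28 + 1
     = 38.

38


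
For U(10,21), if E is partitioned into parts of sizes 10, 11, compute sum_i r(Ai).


r(Ai) = min(|Ai|, 10) for each part.
Sum = min(10,10) + min(11,10)
    = 10 + 10
    = 20.

20


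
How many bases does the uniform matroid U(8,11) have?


Bases of U(8,11) are all 8-element subsets of the 11-element ground set.
Number of bases = C(11,8).
C(11,8) = 165.

165


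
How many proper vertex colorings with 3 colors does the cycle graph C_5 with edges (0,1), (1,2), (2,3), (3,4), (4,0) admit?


P(C_5, k) = (k-1)^5 + (-1)^5*(k-1).
P(3) = (2)^5 - 2
= 32 - 2 = 30.

30


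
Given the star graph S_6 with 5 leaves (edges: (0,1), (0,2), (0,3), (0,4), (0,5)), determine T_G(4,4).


A star on 6 vertices is a tree with 5 edges.
T(x,y) = x^(5) for any tree.
T(4,4) = 4^5 = 1024.

1024


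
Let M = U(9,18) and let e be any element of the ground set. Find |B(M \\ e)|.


Deleting e from U(9,18) gives U(9,17) since n > r.
Bases of U(9,17) = (17 choose 9) = 24310.

24310


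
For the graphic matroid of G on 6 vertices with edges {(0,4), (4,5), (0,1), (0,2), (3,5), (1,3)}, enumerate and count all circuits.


A circuit in a graphic matroid = edge set of a simple cycle.
G has 6 vertices and 6 edges.
Enumerating all minimal edge subsets forming cycles...
Total circuits found: 1.

1


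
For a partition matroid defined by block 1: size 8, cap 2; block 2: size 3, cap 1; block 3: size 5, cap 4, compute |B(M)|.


A basis picks exactly ci elements from block i.
Number of bases = product of C(|Si|, ci).
= C(8,2) * C(3,1) * C(5,4)
= 28 * 3 * 5
= 420.

420


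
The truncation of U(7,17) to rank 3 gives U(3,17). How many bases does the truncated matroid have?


Truncating U(7,17) to rank 3 gives U(3,17).
Bases of U(3,17) are all 3-element subsets of 17 elements.
Number of bases = C(17,3) = (17 * 16 * 15) / (1 * 2 * 3) = 680.

680


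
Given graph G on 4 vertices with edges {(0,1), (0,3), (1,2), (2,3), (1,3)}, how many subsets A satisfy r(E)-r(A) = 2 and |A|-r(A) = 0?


R(x,y) = sum over A in 2^E of x^(r(E)-r(A)) * y^(|A|-r(A)).
G has 4 vertices, 5 edges. r(E) = 3.
Enumerate all 2^5 = 32 subsets.
Count subsets with r(E)-r(A)=2 and |A|-r(A)=0: 5.

5


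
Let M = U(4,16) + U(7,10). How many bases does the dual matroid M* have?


(M1+M2)* = M1* + M2*.
M1* = U(12,16), bases: C(16,12) = 1820.
M2* = U(3,10), bases: C(10,3) = 120.
|B(M*)| = 1820 * 120 = 218400.

218400


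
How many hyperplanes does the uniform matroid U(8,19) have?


Hyperplanes of U(8,19) are flats of rank 7.
In a uniform matroid, these are exactly the (7)-element subsets.
Count = (19 choose 7) = 50388.

50388


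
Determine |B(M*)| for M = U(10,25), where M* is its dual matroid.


The dual of U(r,n) is U(n-r, n) = U(15,25).
Bases of U(15,25) are all (15)-element subsets.
|B(M*)| = C(25,15) = 25! / (15! * 10!) = 3268760.

3268760


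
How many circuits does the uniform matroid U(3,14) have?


In U(3,14), circuits are the (4)-element subsets.
Any set of 4 elements is dependent, and removing any one element gives
an independent set of size 3, so it is a minimal dependent set.
Number of circuits = C(14,4) = 14! / (4! * 10!) = 1001.

1001


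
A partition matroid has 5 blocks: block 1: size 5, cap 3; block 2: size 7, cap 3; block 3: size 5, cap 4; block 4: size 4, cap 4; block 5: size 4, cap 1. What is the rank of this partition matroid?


Rank of a partition matroid = sum of min(|Si|, ci) for each block.
= min(5,3) + min(7,3) + min(5,4) + min(4,4) + min(4,1)
= 3 + 3 + 4 + 4 + 1
= 15.

15


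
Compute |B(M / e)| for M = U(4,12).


Contracting e from U(4,12) gives U(3,11).
Bases of U(3,11) = C(11,3) = 11! / (3! * 8!) = 165.

165


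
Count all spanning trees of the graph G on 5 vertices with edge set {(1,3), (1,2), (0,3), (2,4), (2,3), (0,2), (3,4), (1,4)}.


By Kirchhoff's matrix tree theorem, the number of spanning trees equals
the determinant of any cofactor of the Laplacian matrix L.
G has 5 vertices and 8 edges.
Computing the (4 x 4) cofactor determinant gives 40.

40


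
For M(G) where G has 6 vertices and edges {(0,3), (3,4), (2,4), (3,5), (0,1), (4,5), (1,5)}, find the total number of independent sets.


An independent set in a graphic matroid is an acyclic edge subset.
G has 6 vertices and 7 edges.
Enumerate all 2^7 = 128 subsets, checking for acyclicity.
Total independent sets = 104.

104


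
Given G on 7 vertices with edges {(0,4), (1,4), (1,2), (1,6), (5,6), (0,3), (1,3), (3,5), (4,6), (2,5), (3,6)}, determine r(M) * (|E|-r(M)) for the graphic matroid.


r(M) = |V| - c = 7 - 1 = 6.
nullity = |E| - r(M) = 11 - 6 = 5.
Product = 6 * 5 = 30.

30


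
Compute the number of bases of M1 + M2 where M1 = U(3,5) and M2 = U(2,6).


Bases of a direct sum M1 + M2: |B| = |B(M1)| * |B(M2)|.
|B(U(3,5))| = C(5,3) = 10.
|B(U(2,6))| = C(6,2) = 15.
Total bases = 10 * 15 = 150.

150


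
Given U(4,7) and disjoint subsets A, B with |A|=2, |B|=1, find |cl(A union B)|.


|A union B| = 2 + 1 = 3 (disjoint).
In U(4,7), cl(S) = S if |S| < 4, else cl(S) = E.
Since 3 < 4, cl(A union B) = A union B.
|cl(A union B)| = 3.

3


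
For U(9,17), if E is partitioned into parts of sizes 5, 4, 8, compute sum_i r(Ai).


r(Ai) = min(|Ai|, 9) for each part.
Sum = min(5,9) + min(4,9) + min(8,9)
    = 5 + 4 + 8
    = 17.

17


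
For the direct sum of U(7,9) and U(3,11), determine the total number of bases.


Bases of a direct sum M1 + M2: |B| = |B(M1)| * |B(M2)|.
|B(U(7,9))| = C(9,7) = 36.
|B(U(3,11))| = C(11,3) = 165.
Total bases = 36 * 165 = 5940.

5940


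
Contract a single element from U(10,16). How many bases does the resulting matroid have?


Contracting e from U(10,16) gives U(9,15).
Bases of U(9,15) = C(15,9) = 15! / (9! * 6!) = 5005.

5005


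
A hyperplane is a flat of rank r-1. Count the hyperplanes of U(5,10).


Hyperplanes of U(5,10) are flats of rank 4.
In a uniform matroid, these are exactly the (4)-element subsets.
Count = (10 choose 4) = 210.

210


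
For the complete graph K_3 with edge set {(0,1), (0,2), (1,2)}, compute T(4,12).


T(K_3; x,y) = x^2 + x + y.
T(4,12) = 16 + 4 + 12 = 32.

32


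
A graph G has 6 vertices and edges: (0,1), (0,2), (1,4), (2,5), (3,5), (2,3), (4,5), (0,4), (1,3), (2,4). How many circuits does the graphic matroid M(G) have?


A circuit in a graphic matroid = edge set of a simple cycle.
G has 6 vertices and 10 edges.
Enumerating all minimal edge subsets forming cycles...
Total circuits found: 23.

23


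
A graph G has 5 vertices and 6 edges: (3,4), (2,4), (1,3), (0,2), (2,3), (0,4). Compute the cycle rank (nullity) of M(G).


Cycle rank (nullity) = |E| - r(M) = |E| - (|V| - c).
|E| = 6, |V| = 5, c = 1.
Nullity = 6 - (5 - 1) = 6 - 4 = 2.

2


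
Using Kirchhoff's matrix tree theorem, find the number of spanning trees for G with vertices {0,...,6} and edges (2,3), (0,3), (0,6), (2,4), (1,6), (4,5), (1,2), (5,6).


By Kirchhoff's matrix tree theorem, the number of spanning trees equals
the determinant of any cofactor of the Laplacian matrix L.
G has 7 vertices and 8 edges.
Computing the (6 x 6) cofactor determinant gives 21.

21


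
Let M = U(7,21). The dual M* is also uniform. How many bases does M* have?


The dual of U(r,n) is U(n-r, n) = U(14,21).
Bases of U(14,21) are all (14)-element subsets.
|B(M*)| = C(21,14) = 116280.

116280


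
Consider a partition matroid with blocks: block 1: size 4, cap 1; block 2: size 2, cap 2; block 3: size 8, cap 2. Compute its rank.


Rank of a partition matroid = sum of min(|Si|, ci) for each block.
= min(4,1) + min(2,2) + min(8,2)
= 1 + 2 + 2
= 5.

5


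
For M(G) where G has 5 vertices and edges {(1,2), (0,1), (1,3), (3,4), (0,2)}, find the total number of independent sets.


An independent set in a graphic matroid is an acyclic edge subset.
G has 5 vertices and 5 edges.
Enumerate all 2^5 = 32 subsets, checking for acyclicity.
Total independent sets = 28.

28


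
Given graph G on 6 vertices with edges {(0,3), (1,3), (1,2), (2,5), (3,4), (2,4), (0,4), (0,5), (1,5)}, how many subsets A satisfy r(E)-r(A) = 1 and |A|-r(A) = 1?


R(x,y) = sum over A in 2^E of x^(r(E)-r(A)) * y^(|A|-r(A)).
G has 6 vertices, 9 edges. r(E) = 5.
Enumerate all 2^9 = 512 subsets.
Count subsets with r(E)-r(A)=1 and |A|-r(A)=1: 51.

51


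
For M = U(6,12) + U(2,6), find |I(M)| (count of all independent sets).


For a direct sum, |I(M1+M2)| = |I(M1)| * |I(M2)|.
|I(U(6,12))| = sum C(12,k) for k=0..6 = 2510.
|I(U(2,6))| = sum C(6,k) for k=0..2 = 22.
Total = 2510 * 22 = 55220.

55220


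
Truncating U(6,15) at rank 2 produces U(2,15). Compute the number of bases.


Truncating U(6,15) to rank 2 gives U(2,15).
Bases of U(2,15) are all 2-element subsets of 15 elements.
Number of bases = C(15,2) = 15! / (2! * 13!) = 105.

105


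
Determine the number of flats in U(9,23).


Flats of U(9,23): every subset of size < 9 is a flat, plus E itself.
Count = C(23,0) + C(23,1) + C(23,2) + C(23,3) + C(23,4) + C(23,5) + C(23,6) + C(23,7) + C(23,8) + 1
     = 1 + 23 + 253 + 1771 + 8855 + 33649 + 100947 + 245157 + 490314 + 1
     = 880971.

880971


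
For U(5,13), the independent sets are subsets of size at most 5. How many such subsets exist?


Independent sets of U(5,13) are all subsets of size <= 5.
Count = (13 choose 0) + (13 choose 1) + (13 choose 2) + (13 choose 3) + (13 choose 4) + (13 choose 5)
     = 1 + 13 + 78 + 286 + 715 + 1287
     = 2380.

2380


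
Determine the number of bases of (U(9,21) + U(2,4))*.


(M1+M2)* = M1* + M2*.
M1* = U(12,21), bases: C(21,12) = 293930.
M2* = U(2,4), bases: C(4,2) = 6.
|B(M*)| = 293930 * 6 = 1763580.

1763580


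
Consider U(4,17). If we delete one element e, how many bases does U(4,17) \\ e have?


Deleting e from U(4,17) gives U(4,16) since n > r.
Bases of U(4,16) = (16 choose 4) = 1820.

1820


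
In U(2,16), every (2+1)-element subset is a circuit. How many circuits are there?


In U(2,16), circuits are the (3)-element subsets.
Any set of 3 elements is dependent, and removing any one element gives
an independent set of size 2, so it is a minimal dependent set.
Number of circuits = (16 choose 3) = 560.

560


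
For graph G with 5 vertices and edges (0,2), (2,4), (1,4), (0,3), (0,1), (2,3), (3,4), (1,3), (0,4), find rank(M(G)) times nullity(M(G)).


r(M) = |V| - c = 5 - 1 = 4.
nullity = |E| - r(M) = 9 - 4 = 5.
Product = 4 * 5 = 20.

20


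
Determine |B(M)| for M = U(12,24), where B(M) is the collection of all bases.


Bases of U(12,24) are all 12-element subsets of the 24-element ground set.
Number of bases = C(24,12).
(24 choose 12) = 2704156.

2704156


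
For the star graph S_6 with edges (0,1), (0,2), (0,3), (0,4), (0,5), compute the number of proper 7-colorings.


P(tree, k) = k * (k-1)^(5) for any tree on 6 vertices.
P(7) = 7 * 6^5 = 7 * 7776 = 54432.

54432


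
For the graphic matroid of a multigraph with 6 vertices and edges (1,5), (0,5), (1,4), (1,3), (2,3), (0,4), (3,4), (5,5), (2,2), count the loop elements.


In a graphic matroid, a loop is a self-loop edge (u,u) with rank 0.
Examining all 9 edges for self-loops...
Self-loops found: (5,5), (2,2)
Number of loops = 2.

2


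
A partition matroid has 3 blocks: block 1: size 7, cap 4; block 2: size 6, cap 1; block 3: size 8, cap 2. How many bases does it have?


A basis picks exactly ci elements from block i.
Number of bases = product of C(|Si|, ci).
= C(7,4) * C(6,1) * C(8,2)
= 35 * 6 * 28
= 5880.

5880


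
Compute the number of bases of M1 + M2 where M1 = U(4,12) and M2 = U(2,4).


Bases of a direct sum M1 + M2: |B| = |B(M1)| * |B(M2)|.
|B(U(4,12))| = C(12,4) = 495.
|B(U(2,4))| = C(4,2) = 6.
Total bases = 495 * 6 = 2970.

2970


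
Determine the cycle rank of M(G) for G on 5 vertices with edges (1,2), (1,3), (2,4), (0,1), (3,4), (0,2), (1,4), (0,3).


Cycle rank (nullity) = |E| - r(M) = |E| - (|V| - c).
|E| = 8, |V| = 5, c = 1.
Nullity = 8 - (5 - 1) = 8 - 4 = 4.

4


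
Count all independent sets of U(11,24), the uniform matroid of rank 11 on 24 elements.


Independent sets of U(11,24) are all subsets of size <= 11.
Count = C(24,0) + C(24,1) + C(24,2) + C(24,3) + C(24,4) + C(24,5) + C(24,6) + C(24,7) + C(24,8) + C(24,9) + C(24,10) + C(24,11)
     = 1 + 24 + 276 + 2024 + 10626 + 42504 + 134596 + 346104 + 735471 + 1307504 + 1961256 + 2496144
     = 7036530.

7036530


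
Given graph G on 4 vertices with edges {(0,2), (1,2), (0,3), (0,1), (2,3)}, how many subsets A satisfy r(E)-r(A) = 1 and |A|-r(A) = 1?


R(x,y) = sum over A in 2^E of x^(r(E)-r(A)) * y^(|A|-r(A)).
G has 4 vertices, 5 edges. r(E) = 3.
Enumerate all 2^5 = 32 subsets.
Count subsets with r(E)-r(A)=1 and |A|-r(A)=1: 2.

2


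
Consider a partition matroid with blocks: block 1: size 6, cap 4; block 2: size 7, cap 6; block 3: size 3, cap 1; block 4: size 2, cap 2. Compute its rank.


Rank of a partition matroid = sum of min(|Si|, ci) for each block.
= min(6,4) + min(7,6) + min(3,1) + min(2,2)
= 4 + 6 + 1 + 2
= 13.

13


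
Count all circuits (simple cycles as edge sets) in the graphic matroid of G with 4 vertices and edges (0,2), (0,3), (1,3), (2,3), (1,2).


A circuit in a graphic matroid = edge set of a simple cycle.
G has 4 vertices and 5 edges.
Enumerating all minimal edge subsets forming cycles...
Total circuits found: 3.

3


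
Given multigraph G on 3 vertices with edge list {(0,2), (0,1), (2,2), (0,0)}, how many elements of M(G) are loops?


In a graphic matroid, a loop is a self-loop edge (u,u) with rank 0.
Examining all 4 edges for self-loops...
Self-loops found: (2,2), (0,0)
Number of loops = 2.

2


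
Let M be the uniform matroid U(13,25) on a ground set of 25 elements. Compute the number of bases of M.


Bases of U(13,25) are all 13-element subsets of the 25-element ground set.
Number of bases = C(25,13).
(25 choose 13) = 5200300.

5200300


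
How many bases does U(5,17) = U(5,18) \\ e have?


Deleting e from U(5,18) gives U(5,17) since n > r.
Bases of U(5,17) = (17 choose 5) = 6188.

6188


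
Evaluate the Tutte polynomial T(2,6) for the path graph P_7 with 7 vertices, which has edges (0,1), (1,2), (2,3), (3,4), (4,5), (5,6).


A path on 7 vertices is a tree with 6 edges.
T(x,y) = x^(6) for any tree.
T(2,6) = 2^6 = 64.

64


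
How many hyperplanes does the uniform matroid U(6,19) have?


Hyperplanes of U(6,19) are flats of rank 5.
In a uniform matroid, these are exactly the (5)-element subsets.
Count = C(19,5) = 11628.

11628


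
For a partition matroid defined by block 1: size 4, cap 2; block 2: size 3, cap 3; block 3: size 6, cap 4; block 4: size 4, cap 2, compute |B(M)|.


A basis picks exactly ci elements from block i.
Number of bases = product of C(|Si|, ci).
= C(4,2) * C(3,3) * C(6,4) * C(4,2)
= 6 * 1 * 15 * 6
= 540.

540


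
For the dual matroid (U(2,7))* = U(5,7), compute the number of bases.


The dual of U(r,n) is U(n-r, n) = U(5,7).
Bases of U(5,7) are all (5)-element subsets.
|B(M*)| = C(7,5) = 21.

21


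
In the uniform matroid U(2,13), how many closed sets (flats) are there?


Flats of U(2,13): every subset of size < 2 is a flat, plus E itself.
Count = C(13,0) + C(13,1) + 1
     = 1 + 13 + 1
     = 15.

15


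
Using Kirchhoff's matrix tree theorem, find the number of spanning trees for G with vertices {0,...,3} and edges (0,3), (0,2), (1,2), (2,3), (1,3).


By Kirchhoff's matrix tree theorem, the number of spanning trees equals
the determinant of any cofactor of the Laplacian matrix L.
G has 4 vertices and 5 edges.
Computing the (3 x 3) cofactor determinant gives 8.

8


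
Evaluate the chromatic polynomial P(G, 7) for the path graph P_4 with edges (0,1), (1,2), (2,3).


P(P_4, k) = k * (k-1)^(3).
P(7) = 7 * 6^3 = 7 * 216 = 1512.

1512


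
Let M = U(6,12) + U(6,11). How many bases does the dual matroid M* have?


(M1+M2)* = M1* + M2*.
M1* = U(6,12), bases: C(12,6) = 924.
M2* = U(5,11), bases: C(11,5) = 462.
|B(M*)| = 924 * 462 = 426888.

426888


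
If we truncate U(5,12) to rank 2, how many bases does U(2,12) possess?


Truncating U(5,12) to rank 2 gives U(2,12).
Bases of U(2,12) are all 2-element subsets of 12 elements.
Number of bases = C(12,2) = 12! / (2! * 10!) = 66.

66


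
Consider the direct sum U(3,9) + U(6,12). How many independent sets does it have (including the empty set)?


For a direct sum, |I(M1+M2)| = |I(M1)| * |I(M2)|.
|I(U(3,9))| = sum C(9,k) for k=0..3 = 130.
|I(U(6,12))| = sum C(12,k) for k=0..6 = 2510.
Total = 130 * 2510 = 326300.

326300


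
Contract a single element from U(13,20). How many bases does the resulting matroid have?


Contracting e from U(13,20) gives U(12,19).
Bases of U(12,19) = C(19,12) = 50388.

50388


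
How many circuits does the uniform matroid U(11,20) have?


In U(11,20), circuits are the (12)-element subsets.
Any set of 12 elements is dependent, and removing any one element gives
an independent set of size 11, so it is a minimal dependent set.
Number of circuits = (20 choose 12) = 125970.

125970


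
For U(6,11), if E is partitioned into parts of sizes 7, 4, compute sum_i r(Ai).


r(Ai) = min(|Ai|, 6) for each part.
Sum = min(7,6) + min(4,6)
    = 6 + 4
    = 10.

10


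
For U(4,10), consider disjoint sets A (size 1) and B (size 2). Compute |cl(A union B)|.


|A union B| = 1 + 2 = 3 (disjoint).
In U(4,10), cl(S) = S if |S| < 4, else cl(S) = E.
Since 3 < 4, cl(A union B) = A union B.
|cl(A union B)| = 3.

3


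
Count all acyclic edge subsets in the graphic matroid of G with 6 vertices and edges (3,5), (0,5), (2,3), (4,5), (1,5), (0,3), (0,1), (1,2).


An independent set in a graphic matroid is an acyclic edge subset.
G has 6 vertices and 8 edges.
Enumerate all 2^8 = 256 subsets, checking for acyclicity.
Total independent sets = 172.

172


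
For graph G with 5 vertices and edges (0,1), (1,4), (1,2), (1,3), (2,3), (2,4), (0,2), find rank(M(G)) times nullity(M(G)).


r(M) = |V| - c = 5 - 1 = 4.
nullity = |E| - r(M) = 7 - 4 = 3.
Product = 4 * 3 = 12.

12


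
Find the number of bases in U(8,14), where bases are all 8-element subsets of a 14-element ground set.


Bases of U(8,14) are all 8-element subsets of the 14-element ground set.
Number of bases = C(14,8).
C(14,8) = 3003.

3003


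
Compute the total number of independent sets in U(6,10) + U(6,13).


For a direct sum, |I(M1+M2)| = |I(M1)| * |I(M2)|.
|I(U(6,10))| = sum C(10,k) for k=0..6 = 848.
|I(U(6,13))| = sum C(13,k) for k=0..6 = 4096.
Total = 848 * 4096 = 3473408.

3473408


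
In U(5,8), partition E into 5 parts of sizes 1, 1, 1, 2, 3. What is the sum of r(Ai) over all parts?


r(Ai) = min(|Ai|, 5) for each part.
Sum = min(1,5) + min(1,5) + min(1,5) + min(2,5) + min(3,5)
    = 1 + 1 + 1 + 2 + 3
    = 8.

8


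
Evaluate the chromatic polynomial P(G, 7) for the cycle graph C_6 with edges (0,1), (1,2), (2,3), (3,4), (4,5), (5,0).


P(C_6, k) = (k-1)^6 + (-1)^6*(k-1).
P(7) = (6)^6 + 6
= 46656 + 6 = 46662.

46662


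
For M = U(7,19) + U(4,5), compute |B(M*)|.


(M1+M2)* = M1* + M2*.
M1* = U(12,19), bases: C(19,12) = 50388.
M2* = U(1,5), bases: C(5,1) = 5.
|B(M*)| = 50388 * 5 = 251940.

251940


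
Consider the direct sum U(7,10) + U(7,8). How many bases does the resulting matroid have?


Bases of a direct sum M1 + M2: |B| = |B(M1)| * |B(M2)|.
|B(U(7,10))| = C(10,7) = 120.
|B(U(7,8))| = C(8,7) = 8.
Total bases = 120 * 8 = 960.

960


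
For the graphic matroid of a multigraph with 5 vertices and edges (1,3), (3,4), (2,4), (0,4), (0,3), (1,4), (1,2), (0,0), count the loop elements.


In a graphic matroid, a loop is a self-loop edge (u,u) with rank 0.
Examining all 8 edges for self-loops...
Self-loops found: (0,0)
Number of loops = 1.

1


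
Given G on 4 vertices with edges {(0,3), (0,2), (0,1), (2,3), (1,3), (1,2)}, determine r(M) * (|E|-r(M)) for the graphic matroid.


r(M) = |V| - c = 4 - 1 = 3.
nullity = |E| - r(M) = 6 - 3 = 3.
Product = 3 * 3 = 9.

9


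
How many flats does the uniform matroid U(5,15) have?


Flats of U(5,15): every subset of size < 5 is a flat, plus E itself.
Count = (15 choose 0) + (15 choose 1) + (15 choose 2) + (15 choose 3) + (15 choose 4) + 1
     = 1 + 15 + 105 + 455 + 1365 + 1
     = 1942.

1942


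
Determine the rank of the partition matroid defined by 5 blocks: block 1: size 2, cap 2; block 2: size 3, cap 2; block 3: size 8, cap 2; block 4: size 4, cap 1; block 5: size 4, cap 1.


Rank of a partition matroid = sum of min(|Si|, ci) for each block.
= min(2,2) + min(3,2) + min(8,2) + min(4,1) + min(4,1)
= 2 + 2 + 2 + 1 + 1
= 8.

8


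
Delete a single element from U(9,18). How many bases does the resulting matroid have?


Deleting e from U(9,18) gives U(9,17) since n > r.
Bases of U(9,17) = (17 choose 9) = 24310.

24310


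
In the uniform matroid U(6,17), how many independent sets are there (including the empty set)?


Independent sets of U(6,17) are all subsets of size <= 6.
Count = (17 choose 0) + (17 choose 1) + (17 choose 2) + (17 choose 3) + (17 choose 4) + (17 choose 5) + (17 choose 6)
     = 1 + 17 + 136 + 680 + 2380 + 6188 + 12376
     = 21778.

21778


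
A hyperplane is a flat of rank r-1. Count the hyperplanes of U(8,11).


Hyperplanes of U(8,11) are flats of rank 7.
In a uniform matroid, these are exactly the (7)-element subsets.
Count = C(11,7) = 11! / (7! * 4!) = 330.

330


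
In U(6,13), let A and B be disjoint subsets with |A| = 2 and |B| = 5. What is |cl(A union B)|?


|A union B| = 2 + 5 = 7 (disjoint).
In U(6,13), cl(S) = S if |S| < 6, else cl(S) = E.
Since 7 >= 6, cl(A union B) = E.
|cl(A union B)| = 13.

13


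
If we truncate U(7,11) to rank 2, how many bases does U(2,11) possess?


Truncating U(7,11) to rank 2 gives U(2,11).
Bases of U(2,11) are all 2-element subsets of 11 elements.
Number of bases = (11 choose 2) = 55.

55


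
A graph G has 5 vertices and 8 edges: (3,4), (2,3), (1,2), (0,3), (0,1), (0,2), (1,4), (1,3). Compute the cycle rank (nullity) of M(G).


Cycle rank (nullity) = |E| - r(M) = |E| - (|V| - c).
|E| = 8, |V| = 5, c = 1.
Nullity = 8 - (5 - 1) = 8 - 4 = 4.

4


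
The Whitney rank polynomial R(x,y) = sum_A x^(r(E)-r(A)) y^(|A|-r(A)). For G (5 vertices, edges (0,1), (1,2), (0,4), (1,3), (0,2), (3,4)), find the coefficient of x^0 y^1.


R(x,y) = sum over A in 2^E of x^(r(E)-r(A)) * y^(|A|-r(A)).
G has 5 vertices, 6 edges. r(E) = 4.
Enumerate all 2^6 = 64 subsets.
Count subsets with r(E)-r(A)=0 and |A|-r(A)=1: 6.

6
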